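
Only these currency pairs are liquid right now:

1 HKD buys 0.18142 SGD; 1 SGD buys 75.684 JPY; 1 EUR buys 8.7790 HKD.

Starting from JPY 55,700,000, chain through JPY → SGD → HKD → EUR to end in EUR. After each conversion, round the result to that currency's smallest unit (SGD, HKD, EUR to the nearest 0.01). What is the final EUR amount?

JPY 55,700,000 ÷ 75.684 = SGD 735,954.76
SGD 735,954.76 ÷ 0.18142 = HKD 4,056,635.21
HKD 4,056,635.21 ÷ 8.7790 = EUR 462,083.97

EUR 462,083.97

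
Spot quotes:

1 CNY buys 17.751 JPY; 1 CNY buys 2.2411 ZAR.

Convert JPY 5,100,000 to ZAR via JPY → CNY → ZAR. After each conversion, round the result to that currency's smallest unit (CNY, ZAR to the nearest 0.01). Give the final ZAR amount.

ZAR 643,885.42

JPY 5,100,000 ÷ 17.751 = CNY 287,307.76
CNY 287,307.76 × 2.2411 = ZAR 643,885.42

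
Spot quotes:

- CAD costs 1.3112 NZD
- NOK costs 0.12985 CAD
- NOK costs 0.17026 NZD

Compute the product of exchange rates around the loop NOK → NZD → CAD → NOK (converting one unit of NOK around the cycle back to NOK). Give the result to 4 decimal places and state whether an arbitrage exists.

Around NOK → NZD → CAD → NOK: 1 × 0.17026 ÷ 1.3112 ÷ 0.12985 = 1.000004
Product ≈ 1 (deviation 0.000%, within rounding noise).

1.0000 (no arbitrage)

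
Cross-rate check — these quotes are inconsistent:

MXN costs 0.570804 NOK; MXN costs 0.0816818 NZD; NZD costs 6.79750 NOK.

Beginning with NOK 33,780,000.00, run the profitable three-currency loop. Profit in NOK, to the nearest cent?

Profitable loop is NOK → NZD → MXN → NOK:
NOK 33,780,000.00 ÷ 6.79750 = NZD 4,969,474.07
NZD 4,969,474.07 ÷ 0.0816818 = MXN 60,839,429.00
MXN 60,839,429.00 × 0.570804 = NOK 34,727,389.43
Profit = NOK 34,727,389.43 − NOK 33,780,000.00

Profit: NOK 947,389.43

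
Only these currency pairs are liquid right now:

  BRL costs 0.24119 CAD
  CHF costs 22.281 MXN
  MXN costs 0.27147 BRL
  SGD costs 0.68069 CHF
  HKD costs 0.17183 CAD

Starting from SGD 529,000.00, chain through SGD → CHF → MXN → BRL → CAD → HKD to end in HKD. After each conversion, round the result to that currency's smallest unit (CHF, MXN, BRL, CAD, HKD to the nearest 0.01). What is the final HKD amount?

SGD 529,000.00 × 0.68069 = CHF 360,085.01
CHF 360,085.01 × 22.281 = MXN 8,023,054.11
MXN 8,023,054.11 × 0.27147 = BRL 2,178,018.50
BRL 2,178,018.50 × 0.24119 = CAD 525,316.28
CAD 525,316.28 ÷ 0.17183 = HKD 3,057,186.06

HKD 3,057,186.06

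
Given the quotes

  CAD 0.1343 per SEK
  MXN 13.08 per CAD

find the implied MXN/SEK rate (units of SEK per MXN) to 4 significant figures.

1 MXN ÷ 13.08 = 0.0764526 CAD
0.0764526 CAD ÷ 0.1343 = 0.569267 SEK

MXN/SEK = 0.5693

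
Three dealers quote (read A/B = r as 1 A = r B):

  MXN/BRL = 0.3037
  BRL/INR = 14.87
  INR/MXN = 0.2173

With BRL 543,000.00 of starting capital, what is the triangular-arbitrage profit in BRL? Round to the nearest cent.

Profit: BRL 10,330.16

Profitable loop is BRL → MXN → INR → BRL:
BRL 543,000.00 ÷ 0.3037 = MXN 1,787,948.63
MXN 1,787,948.63 ÷ 0.2173 = INR 8,228,019.48
INR 8,228,019.48 ÷ 14.87 = BRL 553,330.16
Profit = BRL 553,330.16 − BRL 543,000.00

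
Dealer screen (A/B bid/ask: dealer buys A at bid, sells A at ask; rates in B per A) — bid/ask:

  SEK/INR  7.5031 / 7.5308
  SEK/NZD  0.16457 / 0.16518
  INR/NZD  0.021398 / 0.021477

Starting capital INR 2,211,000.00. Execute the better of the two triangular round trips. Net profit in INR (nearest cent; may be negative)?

Best loop INR → SEK → NZD → INR:
INR 2,211,000.00 ÷ 7.5308 (buy SEK at ask) = SEK 293,594.31
SEK 293,594.31 × 0.16457 (sell SEK at bid) = NZD 48,316.81
NZD 48,316.81 ÷ 0.021477 (buy INR at ask) = INR 2,249,700.37

Net profit: INR 38,700.37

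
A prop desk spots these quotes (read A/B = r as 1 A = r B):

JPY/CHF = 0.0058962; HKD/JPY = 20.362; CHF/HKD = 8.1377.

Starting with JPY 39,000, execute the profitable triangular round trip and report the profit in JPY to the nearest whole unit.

Profit: JPY 918

Profitable loop is JPY → HKD → CHF → JPY:
JPY 39,000 ÷ 20.362 = HKD 1,915.33
HKD 1,915.33 ÷ 8.1377 = CHF 235.37
CHF 235.37 ÷ 0.0058962 = JPY 39,918
Profit = JPY 39,918 − JPY 39,000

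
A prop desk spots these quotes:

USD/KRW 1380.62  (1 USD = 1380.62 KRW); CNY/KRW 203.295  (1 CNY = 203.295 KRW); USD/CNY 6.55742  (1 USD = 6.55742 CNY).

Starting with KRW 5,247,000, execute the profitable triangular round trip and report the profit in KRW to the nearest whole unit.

Profitable loop is KRW → CNY → USD → KRW:
KRW 5,247,000 ÷ 203.295 = CNY 25,809.78
CNY 25,809.78 ÷ 6.55742 = USD 3,935.97
USD 3,935.97 × 1380.62 = KRW 5,434,074
Profit = KRW 5,434,074 − KRW 5,247,000

Profit: KRW 187,074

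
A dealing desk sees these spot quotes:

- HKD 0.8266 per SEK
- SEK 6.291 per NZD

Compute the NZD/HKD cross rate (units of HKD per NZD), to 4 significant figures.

NZD/HKD = 5.200

1 NZD × 6.291 = 6.291 SEK
6.291 SEK × 0.8266 = 5.20014 HKD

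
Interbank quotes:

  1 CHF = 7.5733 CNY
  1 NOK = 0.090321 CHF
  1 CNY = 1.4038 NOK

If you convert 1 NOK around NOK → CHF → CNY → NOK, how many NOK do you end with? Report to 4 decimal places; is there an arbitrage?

Around NOK → CHF → CNY → NOK: 1 × 0.090321 × 7.5733 × 1.4038 = 0.960239
Product < 1; profitable direction is NOK → CNY → CHF → NOK.

0.9602 (arbitrage exists)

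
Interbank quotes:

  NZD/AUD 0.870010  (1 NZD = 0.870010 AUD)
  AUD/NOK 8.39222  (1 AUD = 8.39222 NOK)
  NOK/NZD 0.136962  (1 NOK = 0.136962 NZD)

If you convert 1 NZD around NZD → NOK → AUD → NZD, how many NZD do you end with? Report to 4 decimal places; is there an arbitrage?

Around NZD → NOK → AUD → NZD: 1 ÷ 0.136962 ÷ 8.39222 ÷ 0.870010 = 0.999997
Product ≈ 1 (deviation 0.000%, within rounding noise).

1.0000 (no arbitrage)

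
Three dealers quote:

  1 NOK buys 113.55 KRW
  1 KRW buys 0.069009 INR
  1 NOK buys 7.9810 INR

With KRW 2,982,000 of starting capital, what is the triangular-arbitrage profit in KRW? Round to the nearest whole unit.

Profit: KRW 55,191

Profitable loop is KRW → NOK → INR → KRW:
KRW 2,982,000 ÷ 113.55 = NOK 26,261.56
NOK 26,261.56 × 7.9810 = INR 209,593.50
INR 209,593.50 ÷ 0.069009 = KRW 3,037,191
Profit = KRW 3,037,191 − KRW 2,982,000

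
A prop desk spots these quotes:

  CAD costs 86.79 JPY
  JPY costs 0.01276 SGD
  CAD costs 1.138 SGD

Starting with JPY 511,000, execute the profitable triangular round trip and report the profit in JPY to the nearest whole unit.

Profitable loop is JPY → CAD → SGD → JPY:
JPY 511,000 ÷ 86.79 = CAD 5,887.78
CAD 5,887.78 × 1.138 = SGD 6,700.29
SGD 6,700.29 ÷ 0.01276 = JPY 525,101
Profit = JPY 525,101 − JPY 511,000

Profit: JPY 14,101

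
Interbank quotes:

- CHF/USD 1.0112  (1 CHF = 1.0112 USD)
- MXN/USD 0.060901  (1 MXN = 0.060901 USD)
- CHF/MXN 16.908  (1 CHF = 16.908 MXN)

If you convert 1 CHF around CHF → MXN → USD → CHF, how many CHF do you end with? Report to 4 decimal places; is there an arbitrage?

Around CHF → MXN → USD → CHF: 1 × 16.908 × 0.060901 ÷ 1.0112 = 1.018309
Product > 1; profitable direction is CHF → MXN → USD → CHF.

1.0183 (arbitrage exists)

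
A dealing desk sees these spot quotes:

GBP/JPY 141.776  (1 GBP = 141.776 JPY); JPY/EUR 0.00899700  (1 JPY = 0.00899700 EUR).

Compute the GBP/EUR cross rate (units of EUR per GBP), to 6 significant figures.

1 GBP × 141.776 = 141.776 JPY
141.776 JPY × 0.00899700 = 1.27556 EUR

GBP/EUR = 1.27556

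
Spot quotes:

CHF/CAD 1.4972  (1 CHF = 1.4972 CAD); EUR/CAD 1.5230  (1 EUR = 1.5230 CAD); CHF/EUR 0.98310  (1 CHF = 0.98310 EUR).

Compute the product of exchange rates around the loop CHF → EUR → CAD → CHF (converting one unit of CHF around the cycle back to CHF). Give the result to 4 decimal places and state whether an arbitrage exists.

1.0000 (no arbitrage)

Around CHF → EUR → CAD → CHF: 1 × 0.98310 × 1.5230 ÷ 1.4972 = 1.000041
Product ≈ 1 (deviation 0.004%, within rounding noise).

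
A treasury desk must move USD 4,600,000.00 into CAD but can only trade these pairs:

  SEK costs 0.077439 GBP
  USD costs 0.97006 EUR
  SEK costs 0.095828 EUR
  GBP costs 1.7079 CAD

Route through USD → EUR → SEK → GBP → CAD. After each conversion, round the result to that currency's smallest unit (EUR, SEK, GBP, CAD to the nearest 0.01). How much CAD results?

USD 4,600,000.00 × 0.97006 = EUR 4,462,276.00
EUR 4,462,276.00 ÷ 0.095828 = SEK 46,565,471.47
SEK 46,565,471.47 × 0.077439 = GBP 3,605,983.55
GBP 3,605,983.55 × 1.7079 = CAD 6,158,659.31

CAD 6,158,659.31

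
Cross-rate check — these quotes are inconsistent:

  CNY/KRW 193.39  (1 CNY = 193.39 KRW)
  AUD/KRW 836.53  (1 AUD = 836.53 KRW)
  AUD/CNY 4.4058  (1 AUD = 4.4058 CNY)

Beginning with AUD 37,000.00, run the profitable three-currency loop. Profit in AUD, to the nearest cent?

Profit: AUD 685.91

Profitable loop is AUD → CNY → KRW → AUD:
AUD 37,000.00 × 4.4058 = CNY 163,014.60
CNY 163,014.60 × 193.39 = KRW 31,525,393
KRW 31,525,393 ÷ 836.53 = AUD 37,685.91
Profit = AUD 37,685.91 − AUD 37,000.00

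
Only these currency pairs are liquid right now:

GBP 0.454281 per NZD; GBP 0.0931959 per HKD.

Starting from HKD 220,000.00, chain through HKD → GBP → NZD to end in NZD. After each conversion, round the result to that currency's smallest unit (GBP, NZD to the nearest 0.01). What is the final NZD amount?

HKD 220,000.00 × 0.0931959 = GBP 20,503.10
GBP 20,503.10 ÷ 0.454281 = NZD 45,133.08

NZD 45,133.08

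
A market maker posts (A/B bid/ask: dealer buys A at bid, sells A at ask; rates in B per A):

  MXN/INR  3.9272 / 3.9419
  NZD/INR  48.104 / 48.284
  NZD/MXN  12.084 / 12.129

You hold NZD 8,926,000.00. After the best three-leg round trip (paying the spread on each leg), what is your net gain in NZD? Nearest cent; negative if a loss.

Best loop NZD → INR → MXN → NZD:
NZD 8,926,000.00 × 48.104 (sell NZD at bid) = INR 429,376,304.00
INR 429,376,304.00 ÷ 3.9419 (buy MXN at ask) = MXN 108,926,229.48
MXN 108,926,229.48 ÷ 12.129 (buy NZD at ask) = NZD 8,980,643.87

Net profit: NZD 54,643.87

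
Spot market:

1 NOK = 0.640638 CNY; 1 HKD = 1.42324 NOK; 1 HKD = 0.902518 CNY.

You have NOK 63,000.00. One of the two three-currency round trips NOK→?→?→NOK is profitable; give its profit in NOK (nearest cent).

Profit: NOK 646.64

Profitable loop is NOK → CNY → HKD → NOK:
NOK 63,000.00 × 0.640638 = CNY 40,360.19
CNY 40,360.19 ÷ 0.902518 = HKD 44,719.54
HKD 44,719.54 × 1.42324 = NOK 63,646.64
Profit = NOK 63,646.64 − NOK 63,000.00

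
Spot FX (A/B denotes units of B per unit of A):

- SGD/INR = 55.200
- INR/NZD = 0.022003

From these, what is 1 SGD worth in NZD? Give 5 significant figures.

SGD/NZD = 1.2146

1 SGD × 55.200 = 55.2 INR
55.2 INR × 0.022003 = 1.21457 NZD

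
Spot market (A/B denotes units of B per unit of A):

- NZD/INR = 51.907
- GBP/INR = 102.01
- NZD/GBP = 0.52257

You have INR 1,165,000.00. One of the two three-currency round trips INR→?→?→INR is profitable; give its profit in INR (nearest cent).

Profit: INR 31,429.79

Profitable loop is INR → NZD → GBP → INR:
INR 1,165,000.00 ÷ 51.907 = NZD 22,443.99
NZD 22,443.99 × 0.52257 = GBP 11,728.55
GBP 11,728.55 × 102.01 = INR 1,196,429.79
Profit = INR 1,196,429.79 − INR 1,165,000.00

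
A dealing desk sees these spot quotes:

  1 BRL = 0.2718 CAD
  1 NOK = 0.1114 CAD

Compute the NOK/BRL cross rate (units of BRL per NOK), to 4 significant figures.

1 NOK × 0.1114 = 0.1114 CAD
0.1114 CAD ÷ 0.2718 = 0.40986 BRL

NOK/BRL = 0.4099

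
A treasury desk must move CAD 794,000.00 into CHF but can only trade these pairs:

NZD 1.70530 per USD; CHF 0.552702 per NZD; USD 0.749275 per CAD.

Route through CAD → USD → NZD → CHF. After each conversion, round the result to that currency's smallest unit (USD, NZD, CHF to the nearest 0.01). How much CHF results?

CAD 794,000.00 × 0.749275 = USD 594,924.35
USD 594,924.35 × 1.70530 = NZD 1,014,524.49
NZD 1,014,524.49 × 0.552702 = CHF 560,729.71

CHF 560,729.71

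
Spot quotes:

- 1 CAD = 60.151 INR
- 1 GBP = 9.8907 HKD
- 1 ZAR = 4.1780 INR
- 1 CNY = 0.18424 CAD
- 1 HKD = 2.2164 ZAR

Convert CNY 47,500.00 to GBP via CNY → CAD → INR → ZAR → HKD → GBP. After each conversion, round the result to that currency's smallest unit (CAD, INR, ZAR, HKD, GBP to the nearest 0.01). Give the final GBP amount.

GBP 5,747.47

CNY 47,500.00 × 0.18424 = CAD 8,751.40
CAD 8,751.40 × 60.151 = INR 526,405.46
INR 526,405.46 ÷ 4.1780 = ZAR 125,994.61
ZAR 125,994.61 ÷ 2.2164 = HKD 56,846.51
HKD 56,846.51 ÷ 9.8907 = GBP 5,747.47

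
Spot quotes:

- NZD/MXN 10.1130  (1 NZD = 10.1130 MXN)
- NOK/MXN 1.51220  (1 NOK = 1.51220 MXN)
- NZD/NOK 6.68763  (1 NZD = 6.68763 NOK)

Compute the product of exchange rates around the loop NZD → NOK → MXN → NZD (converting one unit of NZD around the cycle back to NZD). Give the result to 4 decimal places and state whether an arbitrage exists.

1.0000 (no arbitrage)

Around NZD → NOK → MXN → NZD: 1 × 6.68763 × 1.51220 ÷ 10.1130 = 1.000003
Product ≈ 1 (deviation 0.000%, within rounding noise).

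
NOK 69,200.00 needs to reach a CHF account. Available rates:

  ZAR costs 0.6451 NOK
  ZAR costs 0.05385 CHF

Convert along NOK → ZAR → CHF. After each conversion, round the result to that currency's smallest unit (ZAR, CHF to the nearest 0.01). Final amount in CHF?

CHF 5,776.50

NOK 69,200.00 ÷ 0.6451 = ZAR 107,270.19
ZAR 107,270.19 × 0.05385 = CHF 5,776.50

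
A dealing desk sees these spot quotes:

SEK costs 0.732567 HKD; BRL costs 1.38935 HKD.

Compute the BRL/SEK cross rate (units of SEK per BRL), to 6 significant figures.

BRL/SEK = 1.89655

1 BRL × 1.38935 = 1.38935 HKD
1.38935 HKD ÷ 0.732567 = 1.89655 SEK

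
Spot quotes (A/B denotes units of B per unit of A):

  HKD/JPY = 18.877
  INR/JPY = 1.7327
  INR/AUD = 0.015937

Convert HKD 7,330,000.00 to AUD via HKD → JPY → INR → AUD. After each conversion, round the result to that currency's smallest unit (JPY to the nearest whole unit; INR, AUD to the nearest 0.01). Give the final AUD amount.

HKD 7,330,000.00 × 18.877 = JPY 138,368,410
JPY 138,368,410 ÷ 1.7327 = INR 79,857,107.40
INR 79,857,107.40 × 0.015937 = AUD 1,272,682.72

AUD 1,272,682.72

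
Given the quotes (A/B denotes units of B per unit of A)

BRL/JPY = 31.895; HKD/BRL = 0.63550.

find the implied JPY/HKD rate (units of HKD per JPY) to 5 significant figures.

1 JPY ÷ 31.895 = 0.0313529 BRL
0.0313529 BRL ÷ 0.63550 = 0.0493358 HKD

JPY/HKD = 0.049336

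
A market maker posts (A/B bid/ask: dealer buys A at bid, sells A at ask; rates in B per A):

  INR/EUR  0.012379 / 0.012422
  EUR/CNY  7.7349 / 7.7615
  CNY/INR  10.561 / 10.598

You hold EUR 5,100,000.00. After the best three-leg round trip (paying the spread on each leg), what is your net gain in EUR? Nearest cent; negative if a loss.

Best loop EUR → CNY → INR → EUR:
EUR 5,100,000.00 × 7.7349 (sell EUR at bid) = CNY 39,447,990.00
CNY 39,447,990.00 × 10.561 (sell CNY at bid) = INR 416,610,222.39
INR 416,610,222.39 × 0.012379 (sell INR at bid) = EUR 5,157,217.94

Net profit: EUR 57,217.94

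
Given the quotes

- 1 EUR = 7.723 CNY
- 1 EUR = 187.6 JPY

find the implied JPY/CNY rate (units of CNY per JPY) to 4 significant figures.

JPY/CNY = 0.04117

1 JPY ÷ 187.6 = 0.00533049 EUR
0.00533049 EUR × 7.723 = 0.0411674 CNY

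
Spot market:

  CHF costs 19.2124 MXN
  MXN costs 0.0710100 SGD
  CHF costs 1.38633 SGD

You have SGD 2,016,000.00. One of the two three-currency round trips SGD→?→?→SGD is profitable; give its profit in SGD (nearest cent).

Profitable loop is SGD → MXN → CHF → SGD:
SGD 2,016,000.00 ÷ 0.0710100 = MXN 28,390,367.55
MXN 28,390,367.55 ÷ 19.2124 = CHF 1,477,710.62
CHF 1,477,710.62 × 1.38633 = SGD 2,048,594.57
Profit = SGD 2,048,594.57 − SGD 2,016,000.00

Profit: SGD 32,594.57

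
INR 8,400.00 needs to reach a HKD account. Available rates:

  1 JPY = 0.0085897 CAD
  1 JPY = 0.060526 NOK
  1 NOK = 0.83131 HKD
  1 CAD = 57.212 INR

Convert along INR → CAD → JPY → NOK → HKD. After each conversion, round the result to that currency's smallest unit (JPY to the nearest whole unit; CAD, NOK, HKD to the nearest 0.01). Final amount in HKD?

HKD 860.05

INR 8,400.00 ÷ 57.212 = CAD 146.82
CAD 146.82 ÷ 0.0085897 = JPY 17,093
JPY 17,093 × 0.060526 = NOK 1,034.57
NOK 1,034.57 × 0.83131 = HKD 860.05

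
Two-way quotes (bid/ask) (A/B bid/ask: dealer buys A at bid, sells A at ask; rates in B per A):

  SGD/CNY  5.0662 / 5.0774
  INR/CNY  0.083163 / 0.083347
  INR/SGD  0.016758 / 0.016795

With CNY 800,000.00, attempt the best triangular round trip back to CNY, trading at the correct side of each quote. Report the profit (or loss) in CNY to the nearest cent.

Net profit: CNY 14,900.40

Best loop CNY → INR → SGD → CNY:
CNY 800,000.00 ÷ 0.083347 (buy INR at ask) = INR 9,598,425.86
INR 9,598,425.86 × 0.016758 (sell INR at bid) = SGD 160,850.42
SGD 160,850.42 × 5.0662 (sell SGD at bid) = CNY 814,900.40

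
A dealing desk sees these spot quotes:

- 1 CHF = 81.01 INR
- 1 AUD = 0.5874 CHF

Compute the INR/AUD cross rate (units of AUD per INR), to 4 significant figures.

1 INR ÷ 81.01 = 0.0123442 CHF
0.0123442 CHF ÷ 0.5874 = 0.0210149 AUD

INR/AUD = 0.02101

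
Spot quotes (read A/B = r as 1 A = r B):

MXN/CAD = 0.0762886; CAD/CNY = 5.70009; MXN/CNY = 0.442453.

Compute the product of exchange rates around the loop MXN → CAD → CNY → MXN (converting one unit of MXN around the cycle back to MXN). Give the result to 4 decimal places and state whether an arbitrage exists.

Around MXN → CAD → CNY → MXN: 1 × 0.0762886 × 5.70009 ÷ 0.442453 = 0.982821
Product < 1; profitable direction is MXN → CNY → CAD → MXN.

0.9828 (arbitrage exists)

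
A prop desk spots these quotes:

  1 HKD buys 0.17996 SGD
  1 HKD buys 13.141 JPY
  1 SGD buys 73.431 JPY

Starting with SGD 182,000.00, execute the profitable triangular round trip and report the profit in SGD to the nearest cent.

Profit: SGD 1,019.94

Profitable loop is SGD → JPY → HKD → SGD:
SGD 182,000.00 × 73.431 = JPY 13,364,442
JPY 13,364,442 ÷ 13.141 = HKD 1,017,003.42
HKD 1,017,003.42 × 0.17996 = SGD 183,019.94
Profit = SGD 183,019.94 − SGD 182,000.00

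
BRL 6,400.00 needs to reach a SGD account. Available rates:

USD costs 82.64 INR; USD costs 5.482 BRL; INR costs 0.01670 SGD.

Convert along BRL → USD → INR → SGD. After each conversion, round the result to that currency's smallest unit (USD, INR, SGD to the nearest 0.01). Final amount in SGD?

BRL 6,400.00 ÷ 5.482 = USD 1,167.46
USD 1,167.46 × 82.64 = INR 96,478.89
INR 96,478.89 × 0.01670 = SGD 1,611.20

SGD 1,611.20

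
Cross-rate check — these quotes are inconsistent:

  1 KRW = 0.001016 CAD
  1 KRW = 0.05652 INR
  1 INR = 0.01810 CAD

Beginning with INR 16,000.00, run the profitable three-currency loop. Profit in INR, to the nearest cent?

Profitable loop is INR → CAD → KRW → INR:
INR 16,000.00 × 0.01810 = CAD 289.60
CAD 289.60 ÷ 0.001016 = KRW 285,039
KRW 285,039 × 0.05652 = INR 16,110.43
Profit = INR 16,110.43 − INR 16,000.00

Profit: INR 110.43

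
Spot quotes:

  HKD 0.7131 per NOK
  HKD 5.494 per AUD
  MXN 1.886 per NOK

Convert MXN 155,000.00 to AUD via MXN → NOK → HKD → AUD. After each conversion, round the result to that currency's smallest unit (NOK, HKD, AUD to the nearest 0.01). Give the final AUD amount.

MXN 155,000.00 ÷ 1.886 = NOK 82,184.52
NOK 82,184.52 × 0.7131 = HKD 58,605.78
HKD 58,605.78 ÷ 5.494 = AUD 10,667.23

AUD 10,667.23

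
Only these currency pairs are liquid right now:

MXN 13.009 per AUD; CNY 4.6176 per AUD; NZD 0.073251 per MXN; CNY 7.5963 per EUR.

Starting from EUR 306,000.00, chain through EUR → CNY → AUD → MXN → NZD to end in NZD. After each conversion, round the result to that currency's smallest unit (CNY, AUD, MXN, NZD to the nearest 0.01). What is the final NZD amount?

NZD 479,694.45

EUR 306,000.00 × 7.5963 = CNY 2,324,467.80
CNY 2,324,467.80 ÷ 4.6176 = AUD 503,393.06
AUD 503,393.06 × 13.009 = MXN 6,548,640.32
MXN 6,548,640.32 × 0.073251 = NZD 479,694.45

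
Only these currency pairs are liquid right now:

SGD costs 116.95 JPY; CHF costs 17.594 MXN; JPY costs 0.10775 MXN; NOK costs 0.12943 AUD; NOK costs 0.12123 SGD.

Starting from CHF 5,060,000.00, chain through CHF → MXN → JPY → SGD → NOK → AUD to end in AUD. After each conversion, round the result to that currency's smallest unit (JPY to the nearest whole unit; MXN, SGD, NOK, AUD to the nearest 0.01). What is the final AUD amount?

CHF 5,060,000.00 × 17.594 = MXN 89,025,640.00
MXN 89,025,640.00 ÷ 0.10775 = JPY 826,224,037
JPY 826,224,037 ÷ 116.95 = SGD 7,064,763.04
SGD 7,064,763.04 ÷ 0.12123 = NOK 58,275,699.41
NOK 58,275,699.41 × 0.12943 = AUD 7,542,623.77

AUD 7,542,623.77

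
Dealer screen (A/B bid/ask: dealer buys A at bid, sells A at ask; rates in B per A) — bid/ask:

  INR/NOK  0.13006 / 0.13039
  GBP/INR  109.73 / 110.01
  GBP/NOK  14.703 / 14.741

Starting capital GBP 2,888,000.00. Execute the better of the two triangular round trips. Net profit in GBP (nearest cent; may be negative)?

Net profit: GBP 72,238.46

Best loop GBP → NOK → INR → GBP:
GBP 2,888,000.00 × 14.703 (sell GBP at bid) = NOK 42,462,264.00
NOK 42,462,264.00 ÷ 0.13039 (buy INR at ask) = INR 325,655,832.50
INR 325,655,832.50 ÷ 110.01 (buy GBP at ask) = GBP 2,960,238.46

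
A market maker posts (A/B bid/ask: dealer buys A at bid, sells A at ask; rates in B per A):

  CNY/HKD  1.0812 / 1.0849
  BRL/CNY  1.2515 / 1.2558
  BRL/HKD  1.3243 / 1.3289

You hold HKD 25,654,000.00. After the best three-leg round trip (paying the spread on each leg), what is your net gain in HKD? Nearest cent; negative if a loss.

Net profit: HKD 467,594.29

Best loop HKD → BRL → CNY → HKD:
HKD 25,654,000.00 ÷ 1.3289 (buy BRL at ask) = BRL 19,304,688.09
BRL 19,304,688.09 × 1.2515 (sell BRL at bid) = CNY 24,159,817.14
CNY 24,159,817.14 × 1.0812 (sell CNY at bid) = HKD 26,121,594.29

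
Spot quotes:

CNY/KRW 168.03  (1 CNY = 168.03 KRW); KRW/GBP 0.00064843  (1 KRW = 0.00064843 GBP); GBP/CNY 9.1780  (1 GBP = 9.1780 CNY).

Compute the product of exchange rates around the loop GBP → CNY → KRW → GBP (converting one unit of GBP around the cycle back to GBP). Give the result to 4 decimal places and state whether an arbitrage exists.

1.0000 (no arbitrage)

Around GBP → CNY → KRW → GBP: 1 × 9.1780 × 168.03 × 0.00064843 = 0.999995
Product ≈ 1 (deviation 0.000%, within rounding noise).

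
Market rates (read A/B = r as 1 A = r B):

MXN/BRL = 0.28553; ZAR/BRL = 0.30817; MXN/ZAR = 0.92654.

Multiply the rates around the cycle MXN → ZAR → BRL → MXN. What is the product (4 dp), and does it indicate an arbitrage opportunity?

Around MXN → ZAR → BRL → MXN: 1 × 0.92654 × 0.30817 ÷ 0.28553 = 1.000006
Product ≈ 1 (deviation 0.001%, within rounding noise).

1.0000 (no arbitrage)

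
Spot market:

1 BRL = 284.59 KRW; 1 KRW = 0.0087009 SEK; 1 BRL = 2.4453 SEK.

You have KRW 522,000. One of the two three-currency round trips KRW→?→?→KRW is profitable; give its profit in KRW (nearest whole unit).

Profit: KRW 6,594

Profitable loop is KRW → SEK → BRL → KRW:
KRW 522,000 × 0.0087009 = SEK 4,541.87
SEK 4,541.87 ÷ 2.4453 = BRL 1,857.39
BRL 1,857.39 × 284.59 = KRW 528,594
Profit = KRW 528,594 − KRW 522,000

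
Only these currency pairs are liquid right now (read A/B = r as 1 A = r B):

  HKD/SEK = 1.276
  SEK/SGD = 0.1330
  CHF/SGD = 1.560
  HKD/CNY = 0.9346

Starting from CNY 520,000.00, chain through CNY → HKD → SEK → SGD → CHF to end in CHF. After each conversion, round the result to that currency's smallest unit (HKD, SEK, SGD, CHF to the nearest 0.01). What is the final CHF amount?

CHF 60,527.85

CNY 520,000.00 ÷ 0.9346 = HKD 556,387.76
HKD 556,387.76 × 1.276 = SEK 709,950.78
SEK 709,950.78 × 0.1330 = SGD 94,423.45
SGD 94,423.45 ÷ 1.560 = CHF 60,527.85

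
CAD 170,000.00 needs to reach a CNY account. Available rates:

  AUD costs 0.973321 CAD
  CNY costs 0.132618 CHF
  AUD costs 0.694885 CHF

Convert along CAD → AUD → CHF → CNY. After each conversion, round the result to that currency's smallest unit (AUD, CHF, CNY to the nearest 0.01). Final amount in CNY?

CNY 915,173.20

CAD 170,000.00 ÷ 0.973321 = AUD 174,659.75
AUD 174,659.75 × 0.694885 = CHF 121,368.44
CHF 121,368.44 ÷ 0.132618 = CNY 915,173.20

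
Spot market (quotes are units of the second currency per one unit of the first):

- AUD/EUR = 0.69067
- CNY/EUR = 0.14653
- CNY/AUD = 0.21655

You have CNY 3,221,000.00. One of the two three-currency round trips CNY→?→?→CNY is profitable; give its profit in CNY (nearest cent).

Profit: CNY 66,705.86

Profitable loop is CNY → AUD → EUR → CNY:
CNY 3,221,000.00 × 0.21655 = AUD 697,507.55
AUD 697,507.55 × 0.69067 = EUR 481,747.54
EUR 481,747.54 ÷ 0.14653 = CNY 3,287,705.86
Profit = CNY 3,287,705.86 − CNY 3,221,000.00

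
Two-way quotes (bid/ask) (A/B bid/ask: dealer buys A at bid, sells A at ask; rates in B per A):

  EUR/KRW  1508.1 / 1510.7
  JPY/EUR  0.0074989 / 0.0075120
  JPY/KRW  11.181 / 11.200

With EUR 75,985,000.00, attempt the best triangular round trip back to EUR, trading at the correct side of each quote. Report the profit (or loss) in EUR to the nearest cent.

Best loop EUR → KRW → JPY → EUR:
EUR 75,985,000.00 × 1508.1 (sell EUR at bid) = KRW 114,592,978,500
KRW 114,592,978,500 ÷ 11.200 (buy JPY at ask) = JPY 10,231,515,938
JPY 10,231,515,938 × 0.0074989 (sell JPY at bid) = EUR 76,725,114.86

Net profit: EUR 740,114.86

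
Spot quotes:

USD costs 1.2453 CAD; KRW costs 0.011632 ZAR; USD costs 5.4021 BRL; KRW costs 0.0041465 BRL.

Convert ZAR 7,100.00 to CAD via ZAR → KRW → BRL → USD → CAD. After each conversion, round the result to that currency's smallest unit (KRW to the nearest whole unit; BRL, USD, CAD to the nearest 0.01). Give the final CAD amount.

CAD 583.44

ZAR 7,100.00 ÷ 0.011632 = KRW 610,385
KRW 610,385 × 0.0041465 = BRL 2,530.96
BRL 2,530.96 ÷ 5.4021 = USD 468.51
USD 468.51 × 1.2453 = CAD 583.44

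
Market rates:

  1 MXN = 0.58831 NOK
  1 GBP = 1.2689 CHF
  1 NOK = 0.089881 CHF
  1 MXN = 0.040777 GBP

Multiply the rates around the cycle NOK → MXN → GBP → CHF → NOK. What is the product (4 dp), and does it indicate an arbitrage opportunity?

0.9785 (arbitrage exists)

Around NOK → MXN → GBP → CHF → NOK: 1 ÷ 0.58831 × 0.040777 × 1.2689 ÷ 0.089881 = 0.978517
Product < 1; profitable direction is NOK → CHF → GBP → MXN → NOK.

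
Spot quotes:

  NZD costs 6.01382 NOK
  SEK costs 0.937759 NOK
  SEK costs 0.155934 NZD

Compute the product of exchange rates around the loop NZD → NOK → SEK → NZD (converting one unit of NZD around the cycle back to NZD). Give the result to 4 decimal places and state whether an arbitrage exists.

Around NZD → NOK → SEK → NZD: 1 × 6.01382 ÷ 0.937759 × 0.155934 = 1.000000
Product ≈ 1 (deviation 0.000%, within rounding noise).

1.0000 (no arbitrage)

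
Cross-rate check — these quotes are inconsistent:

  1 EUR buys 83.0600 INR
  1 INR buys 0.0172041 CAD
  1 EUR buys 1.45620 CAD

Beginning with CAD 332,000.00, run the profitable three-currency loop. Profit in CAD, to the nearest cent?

Profitable loop is CAD → INR → EUR → CAD:
CAD 332,000.00 ÷ 0.0172041 = INR 19,297,725.54
INR 19,297,725.54 ÷ 83.0600 = EUR 232,334.76
EUR 232,334.76 × 1.45620 = CAD 338,325.88
Profit = CAD 338,325.88 − CAD 332,000.00

Profit: CAD 6,325.88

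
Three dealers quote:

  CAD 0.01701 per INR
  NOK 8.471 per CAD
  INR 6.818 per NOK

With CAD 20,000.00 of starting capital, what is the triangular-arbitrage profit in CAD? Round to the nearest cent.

Profitable loop is CAD → INR → NOK → CAD:
CAD 20,000.00 ÷ 0.01701 = INR 1,175,778.95
INR 1,175,778.95 ÷ 6.818 = NOK 172,452.18
NOK 172,452.18 ÷ 8.471 = CAD 20,357.95
Profit = CAD 20,357.95 − CAD 20,000.00

Profit: CAD 357.95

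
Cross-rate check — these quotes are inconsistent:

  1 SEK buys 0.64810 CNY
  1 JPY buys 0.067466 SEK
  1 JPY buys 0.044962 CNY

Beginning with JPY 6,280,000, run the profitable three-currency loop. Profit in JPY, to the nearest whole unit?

Profitable loop is JPY → CNY → SEK → JPY:
JPY 6,280,000 × 0.044962 = CNY 282,361.36
CNY 282,361.36 ÷ 0.64810 = SEK 435,675.61
SEK 435,675.61 ÷ 0.067466 = JPY 6,457,706
Profit = JPY 6,457,706 − JPY 6,280,000

Profit: JPY 177,706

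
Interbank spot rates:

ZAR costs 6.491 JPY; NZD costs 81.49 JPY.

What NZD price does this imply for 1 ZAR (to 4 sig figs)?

1 ZAR × 6.491 = 6.491 JPY
6.491 JPY ÷ 81.49 = 0.0796539 NZD

ZAR/NZD = 0.07965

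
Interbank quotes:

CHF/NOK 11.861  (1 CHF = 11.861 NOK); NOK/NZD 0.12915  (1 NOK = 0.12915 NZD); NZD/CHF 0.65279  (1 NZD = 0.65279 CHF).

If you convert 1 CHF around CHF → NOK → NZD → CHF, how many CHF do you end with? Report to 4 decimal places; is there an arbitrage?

1.0000 (no arbitrage)

Around CHF → NOK → NZD → CHF: 1 × 11.861 × 0.12915 × 0.65279 = 0.999975
Product ≈ 1 (deviation 0.002%, within rounding noise).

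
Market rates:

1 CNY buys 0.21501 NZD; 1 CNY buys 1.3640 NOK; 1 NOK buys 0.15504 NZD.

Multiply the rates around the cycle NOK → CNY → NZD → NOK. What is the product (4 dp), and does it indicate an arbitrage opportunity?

Around NOK → CNY → NZD → NOK: 1 ÷ 1.3640 × 0.21501 ÷ 0.15504 = 1.016718
Product > 1; profitable direction is NOK → CNY → NZD → NOK.

1.0167 (arbitrage exists)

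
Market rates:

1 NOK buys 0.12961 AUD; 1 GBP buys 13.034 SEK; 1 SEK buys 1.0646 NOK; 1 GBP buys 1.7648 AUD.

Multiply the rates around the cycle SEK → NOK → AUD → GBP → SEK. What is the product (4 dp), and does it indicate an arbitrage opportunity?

Around SEK → NOK → AUD → GBP → SEK: 1 × 1.0646 × 0.12961 ÷ 1.7648 × 13.034 = 1.019077
Product > 1; profitable direction is SEK → NOK → AUD → GBP → SEK.

1.0191 (arbitrage exists)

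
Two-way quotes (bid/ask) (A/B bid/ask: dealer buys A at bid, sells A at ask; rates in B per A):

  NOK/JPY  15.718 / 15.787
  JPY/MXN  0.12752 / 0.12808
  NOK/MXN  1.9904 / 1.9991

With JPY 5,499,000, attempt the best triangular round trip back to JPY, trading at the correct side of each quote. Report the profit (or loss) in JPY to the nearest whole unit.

Best loop JPY → MXN → NOK → JPY:
JPY 5,499,000 × 0.12752 (sell JPY at bid) = MXN 701,232.48
MXN 701,232.48 ÷ 1.9991 (buy NOK at ask) = NOK 350,774.09
NOK 350,774.09 × 15.718 (sell NOK at bid) = JPY 5,513,467

Net profit: JPY 14,467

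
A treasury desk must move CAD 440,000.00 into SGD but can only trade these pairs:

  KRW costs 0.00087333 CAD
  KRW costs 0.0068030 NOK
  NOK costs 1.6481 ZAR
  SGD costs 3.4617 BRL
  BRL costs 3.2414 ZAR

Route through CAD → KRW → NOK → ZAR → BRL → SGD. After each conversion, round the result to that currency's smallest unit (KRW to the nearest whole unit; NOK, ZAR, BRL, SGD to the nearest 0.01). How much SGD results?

CAD 440,000.00 ÷ 0.00087333 = KRW 503,818,717
KRW 503,818,717 × 0.0068030 = NOK 3,427,478.73
NOK 3,427,478.73 × 1.6481 = ZAR 5,648,827.69
ZAR 5,648,827.69 ÷ 3.2414 = BRL 1,742,712.31
BRL 1,742,712.31 ÷ 3.4617 = SGD 503,426.73

SGD 503,426.73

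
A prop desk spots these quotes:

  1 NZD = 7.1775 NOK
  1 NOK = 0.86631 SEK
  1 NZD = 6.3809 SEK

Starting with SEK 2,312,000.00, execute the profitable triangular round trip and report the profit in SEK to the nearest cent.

Profit: SEK 60,592.97

Profitable loop is SEK → NOK → NZD → SEK:
SEK 2,312,000.00 ÷ 0.86631 = NOK 2,668,790.62
NOK 2,668,790.62 ÷ 7.1775 = NZD 371,827.32
NZD 371,827.32 × 6.3809 = SEK 2,372,592.97
Profit = SEK 2,372,592.97 − SEK 2,312,000.00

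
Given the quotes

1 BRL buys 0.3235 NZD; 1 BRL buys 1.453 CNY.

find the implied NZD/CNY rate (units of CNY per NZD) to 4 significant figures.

NZD/CNY = 4.491

1 NZD ÷ 0.3235 = 3.09119 BRL
3.09119 BRL × 1.453 = 4.4915 CNY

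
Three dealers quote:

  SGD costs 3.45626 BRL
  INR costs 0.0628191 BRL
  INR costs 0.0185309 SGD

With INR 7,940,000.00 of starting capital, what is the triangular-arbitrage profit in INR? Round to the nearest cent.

Profitable loop is INR → SGD → BRL → INR:
INR 7,940,000.00 × 0.0185309 = SGD 147,135.35
SGD 147,135.35 × 3.45626 = BRL 508,538.01
BRL 508,538.01 ÷ 0.0628191 = INR 8,095,276.93
Profit = INR 8,095,276.93 − INR 7,940,000.00

Profit: INR 155,276.93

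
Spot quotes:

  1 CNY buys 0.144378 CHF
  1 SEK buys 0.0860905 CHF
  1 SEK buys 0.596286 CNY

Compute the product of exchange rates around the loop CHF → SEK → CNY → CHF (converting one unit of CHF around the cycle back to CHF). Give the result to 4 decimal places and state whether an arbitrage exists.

Around CHF → SEK → CNY → CHF: 1 ÷ 0.0860905 × 0.596286 × 0.144378 = 1.000001
Product ≈ 1 (deviation 0.000%, within rounding noise).

1.0000 (no arbitrage)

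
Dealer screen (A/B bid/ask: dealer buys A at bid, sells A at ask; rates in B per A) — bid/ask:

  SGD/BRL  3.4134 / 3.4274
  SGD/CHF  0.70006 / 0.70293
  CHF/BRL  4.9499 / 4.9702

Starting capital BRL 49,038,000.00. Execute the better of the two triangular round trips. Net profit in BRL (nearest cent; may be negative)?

Best loop BRL → SGD → CHF → BRL:
BRL 49,038,000.00 ÷ 3.4274 (buy SGD at ask) = SGD 14,307,638.44
SGD 14,307,638.44 × 0.70006 (sell SGD at bid) = CHF 10,016,205.37
CHF 10,016,205.37 × 4.9499 (sell CHF at bid) = BRL 49,579,214.95

Net profit: BRL 541,214.95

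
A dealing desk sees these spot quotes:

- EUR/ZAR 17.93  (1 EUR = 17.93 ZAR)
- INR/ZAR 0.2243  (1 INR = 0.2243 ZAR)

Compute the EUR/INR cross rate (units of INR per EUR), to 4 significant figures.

1 EUR × 17.93 = 17.93 ZAR
17.93 ZAR ÷ 0.2243 = 79.9376 INR

EUR/INR = 79.94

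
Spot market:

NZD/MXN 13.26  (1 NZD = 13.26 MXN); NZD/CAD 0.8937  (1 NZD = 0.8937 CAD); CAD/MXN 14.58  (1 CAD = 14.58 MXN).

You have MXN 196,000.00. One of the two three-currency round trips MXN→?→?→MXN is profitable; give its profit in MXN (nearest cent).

Profitable loop is MXN → CAD → NZD → MXN:
MXN 196,000.00 ÷ 14.58 = CAD 13,443.07
CAD 13,443.07 ÷ 0.8937 = NZD 15,042.04
NZD 15,042.04 × 13.26 = MXN 199,457.47
Profit = MXN 199,457.47 − MXN 196,000.00

Profit: MXN 3,457.47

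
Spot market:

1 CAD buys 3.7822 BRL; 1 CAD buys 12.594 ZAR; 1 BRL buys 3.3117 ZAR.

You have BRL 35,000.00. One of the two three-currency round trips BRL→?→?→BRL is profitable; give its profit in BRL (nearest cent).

Profit: BRL 191.38

Profitable loop is BRL → CAD → ZAR → BRL:
BRL 35,000.00 ÷ 3.7822 = CAD 9,253.87
CAD 9,253.87 × 12.594 = ZAR 116,543.28
ZAR 116,543.28 ÷ 3.3117 = BRL 35,191.38
Profit = BRL 35,191.38 − BRL 35,000.00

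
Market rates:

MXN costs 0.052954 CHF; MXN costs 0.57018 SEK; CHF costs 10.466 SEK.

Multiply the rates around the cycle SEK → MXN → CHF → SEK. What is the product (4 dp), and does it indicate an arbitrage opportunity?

0.9720 (arbitrage exists)

Around SEK → MXN → CHF → SEK: 1 ÷ 0.57018 × 0.052954 × 10.466 = 0.972003
Product < 1; profitable direction is SEK → CHF → MXN → SEK.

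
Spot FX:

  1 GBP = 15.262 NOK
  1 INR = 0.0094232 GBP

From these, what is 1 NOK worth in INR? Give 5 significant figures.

NOK/INR = 6.9533

1 NOK ÷ 15.262 = 0.0655222 GBP
0.0655222 GBP ÷ 0.0094232 = 6.95329 INR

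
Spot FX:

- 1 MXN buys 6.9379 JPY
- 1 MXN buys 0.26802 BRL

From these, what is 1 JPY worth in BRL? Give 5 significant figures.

JPY/BRL = 0.038631

1 JPY ÷ 6.9379 = 0.144136 MXN
0.144136 MXN × 0.26802 = 0.0386313 BRL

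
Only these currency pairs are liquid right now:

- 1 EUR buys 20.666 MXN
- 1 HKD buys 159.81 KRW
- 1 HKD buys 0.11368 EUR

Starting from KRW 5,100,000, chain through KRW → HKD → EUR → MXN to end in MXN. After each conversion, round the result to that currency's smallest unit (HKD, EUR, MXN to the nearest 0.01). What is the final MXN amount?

MXN 74,973.35

KRW 5,100,000 ÷ 159.81 = HKD 31,912.90
HKD 31,912.90 × 0.11368 = EUR 3,627.86
EUR 3,627.86 × 20.666 = MXN 74,973.35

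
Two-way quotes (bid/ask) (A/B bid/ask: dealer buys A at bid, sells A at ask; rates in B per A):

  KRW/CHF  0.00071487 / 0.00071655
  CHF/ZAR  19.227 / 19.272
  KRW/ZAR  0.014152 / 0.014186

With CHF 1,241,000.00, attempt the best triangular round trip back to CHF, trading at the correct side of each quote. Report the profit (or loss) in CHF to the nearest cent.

Best loop CHF → KRW → ZAR → CHF:
CHF 1,241,000.00 ÷ 0.00071655 (buy KRW at ask) = KRW 1,731,909,846
KRW 1,731,909,846 × 0.014152 (sell KRW at bid) = ZAR 24,509,988.14
ZAR 24,509,988.14 ÷ 19.272 (buy CHF at ask) = CHF 1,271,792.66

Net profit: CHF 30,792.66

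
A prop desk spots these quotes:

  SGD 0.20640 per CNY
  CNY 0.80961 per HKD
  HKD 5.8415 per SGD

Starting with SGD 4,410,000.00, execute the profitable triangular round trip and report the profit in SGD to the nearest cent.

Profitable loop is SGD → CNY → HKD → SGD:
SGD 4,410,000.00 ÷ 0.20640 = CNY 21,366,279.07
CNY 21,366,279.07 ÷ 0.80961 = HKD 26,390,829.00
HKD 26,390,829.00 ÷ 5.8415 = SGD 4,517,817.17
Profit = SGD 4,517,817.17 − SGD 4,410,000.00

Profit: SGD 107,817.17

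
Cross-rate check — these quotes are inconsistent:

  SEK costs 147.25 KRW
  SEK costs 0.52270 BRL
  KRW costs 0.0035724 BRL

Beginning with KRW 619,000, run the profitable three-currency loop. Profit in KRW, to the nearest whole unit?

Profit: KRW 3,950

Profitable loop is KRW → BRL → SEK → KRW:
KRW 619,000 × 0.0035724 = BRL 2,211.32
BRL 2,211.32 ÷ 0.52270 = SEK 4,230.56
SEK 4,230.56 × 147.25 = KRW 622,950
Profit = KRW 622,950 − KRW 619,000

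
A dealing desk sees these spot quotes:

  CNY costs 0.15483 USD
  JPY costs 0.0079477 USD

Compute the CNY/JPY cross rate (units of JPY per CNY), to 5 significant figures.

CNY/JPY = 19.481

1 CNY × 0.15483 = 0.15483 USD
0.15483 USD ÷ 0.0079477 = 19.4811 JPY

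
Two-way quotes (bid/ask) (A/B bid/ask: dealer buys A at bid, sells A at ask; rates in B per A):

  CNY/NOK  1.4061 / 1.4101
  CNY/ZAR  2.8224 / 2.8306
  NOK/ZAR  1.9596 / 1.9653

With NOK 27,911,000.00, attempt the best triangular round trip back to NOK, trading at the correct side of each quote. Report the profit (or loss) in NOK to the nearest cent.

Net profit: NOK 514,963.46

Best loop NOK → CNY → ZAR → NOK:
NOK 27,911,000.00 ÷ 1.4101 (buy CNY at ask) = CNY 19,793,631.66
CNY 19,793,631.66 × 2.8224 (sell CNY at bid) = ZAR 55,865,545.99
ZAR 55,865,545.99 ÷ 1.9653 (buy NOK at ask) = NOK 28,425,963.46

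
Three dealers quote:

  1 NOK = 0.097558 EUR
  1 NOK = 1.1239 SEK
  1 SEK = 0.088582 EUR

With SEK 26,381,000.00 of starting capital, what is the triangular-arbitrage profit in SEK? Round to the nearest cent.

Profitable loop is SEK → EUR → NOK → SEK:
SEK 26,381,000.00 × 0.088582 = EUR 2,336,881.74
EUR 2,336,881.74 ÷ 0.097558 = NOK 23,953,768.45
NOK 23,953,768.45 × 1.1239 = SEK 26,921,640.36
Profit = SEK 26,921,640.36 − SEK 26,381,000.00

Profit: SEK 540,640.36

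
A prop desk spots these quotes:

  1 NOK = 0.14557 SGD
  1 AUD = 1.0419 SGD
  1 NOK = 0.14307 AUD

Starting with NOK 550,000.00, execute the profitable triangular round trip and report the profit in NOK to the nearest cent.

Profit: NOK 13,203.60

Profitable loop is NOK → AUD → SGD → NOK:
NOK 550,000.00 × 0.14307 = AUD 78,688.50
AUD 78,688.50 × 1.0419 = SGD 81,985.55
SGD 81,985.55 ÷ 0.14557 = NOK 563,203.60
Profit = NOK 563,203.60 − NOK 550,000.00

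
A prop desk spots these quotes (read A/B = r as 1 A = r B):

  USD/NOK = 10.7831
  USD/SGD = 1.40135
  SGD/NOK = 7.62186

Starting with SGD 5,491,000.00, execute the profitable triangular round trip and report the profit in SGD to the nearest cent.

Profitable loop is SGD → USD → NOK → SGD:
SGD 5,491,000.00 ÷ 1.40135 = USD 3,918,364.43
USD 3,918,364.43 × 10.7831 = NOK 42,252,115.53
NOK 42,252,115.53 ÷ 7.62186 = SGD 5,543,543.90
Profit = SGD 5,543,543.90 − SGD 5,491,000.00

Profit: SGD 52,543.90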